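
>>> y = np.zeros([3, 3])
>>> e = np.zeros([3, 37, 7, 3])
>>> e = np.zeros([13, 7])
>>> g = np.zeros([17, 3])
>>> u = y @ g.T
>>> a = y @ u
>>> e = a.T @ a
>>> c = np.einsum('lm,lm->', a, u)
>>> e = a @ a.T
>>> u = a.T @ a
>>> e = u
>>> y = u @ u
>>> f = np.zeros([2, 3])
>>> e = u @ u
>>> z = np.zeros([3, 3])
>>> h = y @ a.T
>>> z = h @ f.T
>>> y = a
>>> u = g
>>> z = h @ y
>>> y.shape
(3, 17)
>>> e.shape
(17, 17)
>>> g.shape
(17, 3)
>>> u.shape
(17, 3)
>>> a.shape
(3, 17)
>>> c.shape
()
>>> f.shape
(2, 3)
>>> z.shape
(17, 17)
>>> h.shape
(17, 3)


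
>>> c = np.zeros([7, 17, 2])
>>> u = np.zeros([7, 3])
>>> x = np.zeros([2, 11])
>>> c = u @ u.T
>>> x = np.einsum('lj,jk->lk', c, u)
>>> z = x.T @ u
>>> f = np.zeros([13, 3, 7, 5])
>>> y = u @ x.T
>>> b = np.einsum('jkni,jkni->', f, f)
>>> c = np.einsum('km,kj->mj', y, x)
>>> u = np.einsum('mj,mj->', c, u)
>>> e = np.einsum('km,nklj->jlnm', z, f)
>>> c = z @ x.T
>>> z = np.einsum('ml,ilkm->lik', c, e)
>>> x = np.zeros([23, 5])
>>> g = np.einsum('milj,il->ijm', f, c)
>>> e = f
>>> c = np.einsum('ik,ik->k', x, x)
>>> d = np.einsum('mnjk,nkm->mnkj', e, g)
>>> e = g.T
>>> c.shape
(5,)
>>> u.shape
()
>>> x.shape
(23, 5)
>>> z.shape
(7, 5, 13)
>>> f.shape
(13, 3, 7, 5)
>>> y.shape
(7, 7)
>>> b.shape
()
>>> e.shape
(13, 5, 3)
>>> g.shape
(3, 5, 13)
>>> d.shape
(13, 3, 5, 7)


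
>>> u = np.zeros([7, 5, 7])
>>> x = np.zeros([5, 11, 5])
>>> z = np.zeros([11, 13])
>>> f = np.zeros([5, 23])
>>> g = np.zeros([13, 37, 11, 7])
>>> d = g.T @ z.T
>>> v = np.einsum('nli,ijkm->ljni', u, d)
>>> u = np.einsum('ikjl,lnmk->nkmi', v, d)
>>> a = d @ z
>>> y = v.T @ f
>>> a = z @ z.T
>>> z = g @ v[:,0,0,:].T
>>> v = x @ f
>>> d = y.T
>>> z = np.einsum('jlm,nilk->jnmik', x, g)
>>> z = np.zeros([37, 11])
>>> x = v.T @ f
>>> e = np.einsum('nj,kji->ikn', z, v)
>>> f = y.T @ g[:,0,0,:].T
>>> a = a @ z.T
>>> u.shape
(11, 11, 37, 5)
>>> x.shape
(23, 11, 23)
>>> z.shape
(37, 11)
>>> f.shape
(23, 11, 7, 13)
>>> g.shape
(13, 37, 11, 7)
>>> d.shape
(23, 11, 7, 7)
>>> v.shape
(5, 11, 23)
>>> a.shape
(11, 37)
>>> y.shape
(7, 7, 11, 23)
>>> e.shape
(23, 5, 37)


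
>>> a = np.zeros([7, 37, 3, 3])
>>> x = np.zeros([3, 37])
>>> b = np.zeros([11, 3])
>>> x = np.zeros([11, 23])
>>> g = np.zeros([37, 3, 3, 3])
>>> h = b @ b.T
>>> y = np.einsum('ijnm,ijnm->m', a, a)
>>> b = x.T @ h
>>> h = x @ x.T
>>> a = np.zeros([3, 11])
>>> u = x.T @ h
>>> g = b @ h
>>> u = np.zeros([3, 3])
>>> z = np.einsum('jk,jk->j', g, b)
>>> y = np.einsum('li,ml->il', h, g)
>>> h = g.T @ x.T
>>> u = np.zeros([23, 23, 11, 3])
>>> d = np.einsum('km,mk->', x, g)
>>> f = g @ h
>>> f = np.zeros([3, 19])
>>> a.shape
(3, 11)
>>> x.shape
(11, 23)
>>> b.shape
(23, 11)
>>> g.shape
(23, 11)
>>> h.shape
(11, 11)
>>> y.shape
(11, 11)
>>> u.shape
(23, 23, 11, 3)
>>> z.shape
(23,)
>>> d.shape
()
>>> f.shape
(3, 19)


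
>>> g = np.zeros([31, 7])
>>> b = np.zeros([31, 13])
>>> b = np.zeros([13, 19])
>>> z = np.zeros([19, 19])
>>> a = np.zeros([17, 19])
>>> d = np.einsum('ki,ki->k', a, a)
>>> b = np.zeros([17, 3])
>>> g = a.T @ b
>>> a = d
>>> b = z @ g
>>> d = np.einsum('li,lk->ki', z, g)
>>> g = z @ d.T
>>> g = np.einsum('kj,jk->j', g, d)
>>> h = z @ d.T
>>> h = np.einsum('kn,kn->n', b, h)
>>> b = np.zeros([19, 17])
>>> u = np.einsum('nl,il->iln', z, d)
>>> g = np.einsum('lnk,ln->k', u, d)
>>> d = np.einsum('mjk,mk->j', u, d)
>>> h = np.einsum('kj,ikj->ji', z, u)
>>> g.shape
(19,)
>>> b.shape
(19, 17)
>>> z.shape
(19, 19)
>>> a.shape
(17,)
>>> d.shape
(19,)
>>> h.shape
(19, 3)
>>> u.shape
(3, 19, 19)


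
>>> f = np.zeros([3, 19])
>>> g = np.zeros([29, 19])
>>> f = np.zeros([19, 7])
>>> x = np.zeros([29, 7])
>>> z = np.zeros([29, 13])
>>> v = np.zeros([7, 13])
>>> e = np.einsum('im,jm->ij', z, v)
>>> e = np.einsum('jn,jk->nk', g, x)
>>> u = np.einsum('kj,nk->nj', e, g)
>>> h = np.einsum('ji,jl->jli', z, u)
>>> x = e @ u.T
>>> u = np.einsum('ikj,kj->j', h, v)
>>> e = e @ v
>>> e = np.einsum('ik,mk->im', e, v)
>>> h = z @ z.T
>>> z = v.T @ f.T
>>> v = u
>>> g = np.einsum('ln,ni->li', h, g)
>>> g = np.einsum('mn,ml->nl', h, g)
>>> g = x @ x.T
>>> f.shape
(19, 7)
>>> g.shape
(19, 19)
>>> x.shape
(19, 29)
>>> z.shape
(13, 19)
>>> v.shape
(13,)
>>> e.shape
(19, 7)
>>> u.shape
(13,)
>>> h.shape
(29, 29)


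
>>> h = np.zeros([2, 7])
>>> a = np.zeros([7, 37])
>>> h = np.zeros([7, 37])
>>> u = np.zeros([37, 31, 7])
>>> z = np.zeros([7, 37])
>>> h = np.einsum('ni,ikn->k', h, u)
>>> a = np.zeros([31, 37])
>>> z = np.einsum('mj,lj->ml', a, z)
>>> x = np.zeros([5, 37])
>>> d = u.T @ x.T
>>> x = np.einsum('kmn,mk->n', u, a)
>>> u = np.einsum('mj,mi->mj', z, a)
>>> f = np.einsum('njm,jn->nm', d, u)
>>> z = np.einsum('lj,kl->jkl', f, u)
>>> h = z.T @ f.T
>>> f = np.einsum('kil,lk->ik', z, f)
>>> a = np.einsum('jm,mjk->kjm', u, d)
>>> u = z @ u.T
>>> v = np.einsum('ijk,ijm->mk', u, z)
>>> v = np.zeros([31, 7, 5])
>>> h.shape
(7, 31, 7)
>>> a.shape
(5, 31, 7)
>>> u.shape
(5, 31, 31)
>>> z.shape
(5, 31, 7)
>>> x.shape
(7,)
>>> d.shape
(7, 31, 5)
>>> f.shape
(31, 5)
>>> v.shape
(31, 7, 5)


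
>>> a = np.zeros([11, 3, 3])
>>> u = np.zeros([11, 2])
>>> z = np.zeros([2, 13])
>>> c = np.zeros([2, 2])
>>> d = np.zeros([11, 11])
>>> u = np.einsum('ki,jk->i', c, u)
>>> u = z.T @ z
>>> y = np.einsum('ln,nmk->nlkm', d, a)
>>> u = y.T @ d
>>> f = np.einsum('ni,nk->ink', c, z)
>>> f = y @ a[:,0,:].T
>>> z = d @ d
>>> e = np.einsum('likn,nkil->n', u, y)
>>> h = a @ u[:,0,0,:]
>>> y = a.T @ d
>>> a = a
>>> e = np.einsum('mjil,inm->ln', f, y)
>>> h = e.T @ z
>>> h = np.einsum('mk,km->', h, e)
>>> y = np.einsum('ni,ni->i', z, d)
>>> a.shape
(11, 3, 3)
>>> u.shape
(3, 3, 11, 11)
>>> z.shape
(11, 11)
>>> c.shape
(2, 2)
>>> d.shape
(11, 11)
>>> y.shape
(11,)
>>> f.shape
(11, 11, 3, 11)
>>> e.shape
(11, 3)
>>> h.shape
()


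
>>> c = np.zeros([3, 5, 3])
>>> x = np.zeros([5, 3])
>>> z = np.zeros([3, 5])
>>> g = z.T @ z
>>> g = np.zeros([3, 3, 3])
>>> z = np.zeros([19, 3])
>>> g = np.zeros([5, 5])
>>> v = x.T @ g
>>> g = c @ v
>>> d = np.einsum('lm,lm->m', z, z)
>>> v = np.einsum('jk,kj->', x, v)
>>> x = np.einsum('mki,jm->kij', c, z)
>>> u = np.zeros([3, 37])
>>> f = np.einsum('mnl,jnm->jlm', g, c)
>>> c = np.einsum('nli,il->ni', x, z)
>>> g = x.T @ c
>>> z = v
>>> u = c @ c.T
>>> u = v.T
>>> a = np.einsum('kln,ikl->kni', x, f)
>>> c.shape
(5, 19)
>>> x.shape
(5, 3, 19)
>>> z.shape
()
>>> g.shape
(19, 3, 19)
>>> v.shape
()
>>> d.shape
(3,)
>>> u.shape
()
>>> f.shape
(3, 5, 3)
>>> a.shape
(5, 19, 3)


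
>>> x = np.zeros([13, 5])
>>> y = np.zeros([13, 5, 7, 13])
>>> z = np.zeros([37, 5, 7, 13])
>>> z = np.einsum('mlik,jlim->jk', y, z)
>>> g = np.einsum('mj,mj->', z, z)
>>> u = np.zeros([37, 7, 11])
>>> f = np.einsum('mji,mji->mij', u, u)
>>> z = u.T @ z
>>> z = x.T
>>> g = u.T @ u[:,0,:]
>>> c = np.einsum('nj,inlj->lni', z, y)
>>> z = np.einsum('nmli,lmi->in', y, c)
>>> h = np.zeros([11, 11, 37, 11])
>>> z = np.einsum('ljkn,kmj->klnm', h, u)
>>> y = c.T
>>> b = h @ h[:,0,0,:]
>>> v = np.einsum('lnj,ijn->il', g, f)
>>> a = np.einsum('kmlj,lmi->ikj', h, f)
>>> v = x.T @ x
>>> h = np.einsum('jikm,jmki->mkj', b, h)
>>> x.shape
(13, 5)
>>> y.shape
(13, 5, 7)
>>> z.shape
(37, 11, 11, 7)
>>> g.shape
(11, 7, 11)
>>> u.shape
(37, 7, 11)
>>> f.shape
(37, 11, 7)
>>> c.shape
(7, 5, 13)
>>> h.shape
(11, 37, 11)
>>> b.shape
(11, 11, 37, 11)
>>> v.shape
(5, 5)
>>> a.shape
(7, 11, 11)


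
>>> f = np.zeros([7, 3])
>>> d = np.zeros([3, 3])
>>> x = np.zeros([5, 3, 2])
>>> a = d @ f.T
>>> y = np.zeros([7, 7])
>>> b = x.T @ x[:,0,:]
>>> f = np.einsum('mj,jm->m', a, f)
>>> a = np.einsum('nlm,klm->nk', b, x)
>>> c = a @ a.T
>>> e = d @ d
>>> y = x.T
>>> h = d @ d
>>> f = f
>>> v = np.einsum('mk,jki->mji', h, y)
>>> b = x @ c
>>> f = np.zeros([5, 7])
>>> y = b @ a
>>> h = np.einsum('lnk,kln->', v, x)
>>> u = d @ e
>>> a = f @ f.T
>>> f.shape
(5, 7)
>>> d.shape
(3, 3)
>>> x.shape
(5, 3, 2)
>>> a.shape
(5, 5)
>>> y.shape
(5, 3, 5)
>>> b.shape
(5, 3, 2)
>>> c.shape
(2, 2)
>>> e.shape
(3, 3)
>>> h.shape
()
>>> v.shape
(3, 2, 5)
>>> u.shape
(3, 3)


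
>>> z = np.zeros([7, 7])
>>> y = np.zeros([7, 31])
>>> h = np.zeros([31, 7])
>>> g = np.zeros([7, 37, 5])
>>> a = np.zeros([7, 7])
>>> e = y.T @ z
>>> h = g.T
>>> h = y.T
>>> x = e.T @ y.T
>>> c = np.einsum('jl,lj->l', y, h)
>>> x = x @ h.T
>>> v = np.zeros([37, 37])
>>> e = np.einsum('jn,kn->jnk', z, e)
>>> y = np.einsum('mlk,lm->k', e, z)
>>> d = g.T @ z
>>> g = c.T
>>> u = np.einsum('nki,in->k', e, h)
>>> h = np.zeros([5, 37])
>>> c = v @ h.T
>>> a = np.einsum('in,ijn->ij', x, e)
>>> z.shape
(7, 7)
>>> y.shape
(31,)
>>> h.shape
(5, 37)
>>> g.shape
(31,)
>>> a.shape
(7, 7)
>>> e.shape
(7, 7, 31)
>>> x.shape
(7, 31)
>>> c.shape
(37, 5)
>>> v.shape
(37, 37)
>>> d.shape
(5, 37, 7)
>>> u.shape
(7,)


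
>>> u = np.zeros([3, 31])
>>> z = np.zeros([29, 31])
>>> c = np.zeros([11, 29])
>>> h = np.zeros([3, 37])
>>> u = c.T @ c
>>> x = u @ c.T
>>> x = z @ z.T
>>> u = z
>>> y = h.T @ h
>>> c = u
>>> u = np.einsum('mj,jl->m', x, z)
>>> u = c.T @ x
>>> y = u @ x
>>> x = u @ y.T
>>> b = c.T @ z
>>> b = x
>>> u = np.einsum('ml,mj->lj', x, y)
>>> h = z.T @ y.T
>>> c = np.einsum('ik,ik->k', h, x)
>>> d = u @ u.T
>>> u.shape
(31, 29)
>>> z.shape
(29, 31)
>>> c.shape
(31,)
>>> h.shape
(31, 31)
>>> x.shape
(31, 31)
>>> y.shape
(31, 29)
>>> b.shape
(31, 31)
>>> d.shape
(31, 31)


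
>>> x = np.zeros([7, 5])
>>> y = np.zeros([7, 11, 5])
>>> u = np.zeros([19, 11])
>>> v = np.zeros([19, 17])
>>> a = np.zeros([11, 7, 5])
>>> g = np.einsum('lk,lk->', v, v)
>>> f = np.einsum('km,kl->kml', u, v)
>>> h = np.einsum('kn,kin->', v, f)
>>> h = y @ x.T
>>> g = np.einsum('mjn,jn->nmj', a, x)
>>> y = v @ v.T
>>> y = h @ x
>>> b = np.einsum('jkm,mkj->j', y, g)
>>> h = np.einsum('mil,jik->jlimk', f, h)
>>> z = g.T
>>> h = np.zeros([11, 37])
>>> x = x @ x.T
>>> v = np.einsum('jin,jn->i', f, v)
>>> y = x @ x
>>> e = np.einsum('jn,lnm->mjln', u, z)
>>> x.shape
(7, 7)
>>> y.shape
(7, 7)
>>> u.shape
(19, 11)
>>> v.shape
(11,)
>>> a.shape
(11, 7, 5)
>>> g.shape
(5, 11, 7)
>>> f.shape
(19, 11, 17)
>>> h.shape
(11, 37)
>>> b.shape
(7,)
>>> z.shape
(7, 11, 5)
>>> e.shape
(5, 19, 7, 11)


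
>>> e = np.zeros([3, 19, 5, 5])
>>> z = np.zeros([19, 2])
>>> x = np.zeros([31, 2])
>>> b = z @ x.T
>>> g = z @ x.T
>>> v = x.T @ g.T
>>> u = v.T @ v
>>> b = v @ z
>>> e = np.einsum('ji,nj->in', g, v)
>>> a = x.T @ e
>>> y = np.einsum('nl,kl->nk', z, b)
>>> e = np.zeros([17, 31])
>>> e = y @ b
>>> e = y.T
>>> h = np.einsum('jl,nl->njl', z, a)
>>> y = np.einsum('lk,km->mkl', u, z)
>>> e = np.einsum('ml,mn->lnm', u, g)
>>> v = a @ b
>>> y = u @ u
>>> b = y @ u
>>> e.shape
(19, 31, 19)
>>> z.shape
(19, 2)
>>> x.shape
(31, 2)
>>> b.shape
(19, 19)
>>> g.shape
(19, 31)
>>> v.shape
(2, 2)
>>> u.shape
(19, 19)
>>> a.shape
(2, 2)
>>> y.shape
(19, 19)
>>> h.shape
(2, 19, 2)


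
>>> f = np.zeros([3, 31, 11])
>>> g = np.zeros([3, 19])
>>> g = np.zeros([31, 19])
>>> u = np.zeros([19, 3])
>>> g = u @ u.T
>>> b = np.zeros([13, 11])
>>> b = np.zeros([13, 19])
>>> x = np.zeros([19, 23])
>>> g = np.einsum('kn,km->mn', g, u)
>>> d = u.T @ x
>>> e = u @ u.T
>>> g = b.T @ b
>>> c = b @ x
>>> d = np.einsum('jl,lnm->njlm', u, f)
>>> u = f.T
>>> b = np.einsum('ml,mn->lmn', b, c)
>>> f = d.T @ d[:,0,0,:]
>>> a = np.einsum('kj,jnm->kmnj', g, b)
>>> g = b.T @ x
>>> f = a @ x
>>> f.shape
(19, 23, 13, 23)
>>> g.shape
(23, 13, 23)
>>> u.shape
(11, 31, 3)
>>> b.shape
(19, 13, 23)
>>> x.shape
(19, 23)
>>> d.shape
(31, 19, 3, 11)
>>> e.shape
(19, 19)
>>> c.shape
(13, 23)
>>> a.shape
(19, 23, 13, 19)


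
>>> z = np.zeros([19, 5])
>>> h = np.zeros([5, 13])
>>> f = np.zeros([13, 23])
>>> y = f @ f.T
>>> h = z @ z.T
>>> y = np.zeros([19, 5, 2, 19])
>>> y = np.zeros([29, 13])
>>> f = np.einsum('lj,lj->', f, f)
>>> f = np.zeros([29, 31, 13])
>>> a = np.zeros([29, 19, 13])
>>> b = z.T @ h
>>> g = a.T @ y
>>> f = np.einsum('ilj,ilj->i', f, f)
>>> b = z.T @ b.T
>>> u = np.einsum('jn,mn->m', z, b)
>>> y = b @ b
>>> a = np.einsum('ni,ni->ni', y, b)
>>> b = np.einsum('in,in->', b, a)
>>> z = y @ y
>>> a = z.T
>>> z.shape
(5, 5)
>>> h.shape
(19, 19)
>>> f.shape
(29,)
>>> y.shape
(5, 5)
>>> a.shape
(5, 5)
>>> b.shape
()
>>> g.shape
(13, 19, 13)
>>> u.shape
(5,)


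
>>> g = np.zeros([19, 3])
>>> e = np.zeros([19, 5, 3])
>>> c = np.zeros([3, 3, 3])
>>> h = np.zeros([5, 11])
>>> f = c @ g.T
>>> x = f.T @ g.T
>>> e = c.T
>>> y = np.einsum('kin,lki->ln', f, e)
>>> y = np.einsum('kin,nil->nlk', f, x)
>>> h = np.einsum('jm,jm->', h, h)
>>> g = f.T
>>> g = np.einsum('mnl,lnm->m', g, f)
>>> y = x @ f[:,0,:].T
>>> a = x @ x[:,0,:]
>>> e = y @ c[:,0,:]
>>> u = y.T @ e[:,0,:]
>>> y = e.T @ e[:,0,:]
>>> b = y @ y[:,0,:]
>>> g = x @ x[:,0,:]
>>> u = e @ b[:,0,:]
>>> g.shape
(19, 3, 19)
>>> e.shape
(19, 3, 3)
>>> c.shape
(3, 3, 3)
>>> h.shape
()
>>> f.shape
(3, 3, 19)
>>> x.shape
(19, 3, 19)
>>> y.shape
(3, 3, 3)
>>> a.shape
(19, 3, 19)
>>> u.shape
(19, 3, 3)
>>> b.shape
(3, 3, 3)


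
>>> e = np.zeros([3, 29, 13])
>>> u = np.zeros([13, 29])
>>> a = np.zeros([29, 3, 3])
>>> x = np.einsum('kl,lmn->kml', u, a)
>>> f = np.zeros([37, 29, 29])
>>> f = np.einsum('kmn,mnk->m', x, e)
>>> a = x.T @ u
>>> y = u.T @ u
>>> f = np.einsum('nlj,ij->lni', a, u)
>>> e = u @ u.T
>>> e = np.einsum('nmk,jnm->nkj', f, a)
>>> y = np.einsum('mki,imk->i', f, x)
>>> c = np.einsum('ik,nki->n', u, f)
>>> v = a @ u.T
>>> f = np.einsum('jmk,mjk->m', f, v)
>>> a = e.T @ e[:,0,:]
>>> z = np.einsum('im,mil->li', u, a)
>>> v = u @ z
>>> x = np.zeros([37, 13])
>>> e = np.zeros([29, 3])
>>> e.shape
(29, 3)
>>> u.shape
(13, 29)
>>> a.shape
(29, 13, 29)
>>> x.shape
(37, 13)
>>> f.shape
(29,)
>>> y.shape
(13,)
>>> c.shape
(3,)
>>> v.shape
(13, 13)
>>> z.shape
(29, 13)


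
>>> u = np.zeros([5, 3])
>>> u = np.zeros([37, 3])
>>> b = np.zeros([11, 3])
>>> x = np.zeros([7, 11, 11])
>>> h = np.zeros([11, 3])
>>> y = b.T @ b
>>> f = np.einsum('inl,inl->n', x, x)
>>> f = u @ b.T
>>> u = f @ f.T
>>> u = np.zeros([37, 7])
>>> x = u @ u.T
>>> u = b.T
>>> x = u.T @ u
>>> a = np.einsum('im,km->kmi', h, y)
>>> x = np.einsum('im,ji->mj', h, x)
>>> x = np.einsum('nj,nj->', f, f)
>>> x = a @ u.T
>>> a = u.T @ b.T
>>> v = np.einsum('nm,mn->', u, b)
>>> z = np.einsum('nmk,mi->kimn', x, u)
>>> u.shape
(3, 11)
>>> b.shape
(11, 3)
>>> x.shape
(3, 3, 3)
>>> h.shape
(11, 3)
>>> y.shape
(3, 3)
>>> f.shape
(37, 11)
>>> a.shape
(11, 11)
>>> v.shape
()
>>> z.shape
(3, 11, 3, 3)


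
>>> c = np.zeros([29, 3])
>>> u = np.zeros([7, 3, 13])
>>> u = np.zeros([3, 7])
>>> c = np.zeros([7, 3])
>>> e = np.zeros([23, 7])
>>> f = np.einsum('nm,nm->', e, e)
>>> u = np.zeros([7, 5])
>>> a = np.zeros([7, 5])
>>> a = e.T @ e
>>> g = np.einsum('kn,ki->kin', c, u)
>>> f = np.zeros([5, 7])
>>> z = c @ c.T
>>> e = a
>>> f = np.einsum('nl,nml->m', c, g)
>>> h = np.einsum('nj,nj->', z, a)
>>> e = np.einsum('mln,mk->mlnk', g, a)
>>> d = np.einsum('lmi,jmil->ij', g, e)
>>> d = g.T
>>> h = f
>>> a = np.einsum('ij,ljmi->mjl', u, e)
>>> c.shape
(7, 3)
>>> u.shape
(7, 5)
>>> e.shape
(7, 5, 3, 7)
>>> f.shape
(5,)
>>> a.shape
(3, 5, 7)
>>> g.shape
(7, 5, 3)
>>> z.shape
(7, 7)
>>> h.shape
(5,)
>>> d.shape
(3, 5, 7)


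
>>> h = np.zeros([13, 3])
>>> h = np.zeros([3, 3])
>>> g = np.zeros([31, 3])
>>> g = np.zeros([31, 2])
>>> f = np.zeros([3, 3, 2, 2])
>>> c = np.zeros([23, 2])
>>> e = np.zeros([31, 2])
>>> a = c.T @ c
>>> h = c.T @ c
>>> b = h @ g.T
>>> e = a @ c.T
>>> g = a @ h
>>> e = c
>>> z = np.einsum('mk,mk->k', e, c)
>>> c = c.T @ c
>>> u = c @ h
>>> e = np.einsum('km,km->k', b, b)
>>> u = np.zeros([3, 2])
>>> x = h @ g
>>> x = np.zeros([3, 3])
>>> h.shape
(2, 2)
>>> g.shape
(2, 2)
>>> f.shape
(3, 3, 2, 2)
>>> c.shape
(2, 2)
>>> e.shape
(2,)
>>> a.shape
(2, 2)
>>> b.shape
(2, 31)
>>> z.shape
(2,)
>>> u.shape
(3, 2)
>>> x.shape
(3, 3)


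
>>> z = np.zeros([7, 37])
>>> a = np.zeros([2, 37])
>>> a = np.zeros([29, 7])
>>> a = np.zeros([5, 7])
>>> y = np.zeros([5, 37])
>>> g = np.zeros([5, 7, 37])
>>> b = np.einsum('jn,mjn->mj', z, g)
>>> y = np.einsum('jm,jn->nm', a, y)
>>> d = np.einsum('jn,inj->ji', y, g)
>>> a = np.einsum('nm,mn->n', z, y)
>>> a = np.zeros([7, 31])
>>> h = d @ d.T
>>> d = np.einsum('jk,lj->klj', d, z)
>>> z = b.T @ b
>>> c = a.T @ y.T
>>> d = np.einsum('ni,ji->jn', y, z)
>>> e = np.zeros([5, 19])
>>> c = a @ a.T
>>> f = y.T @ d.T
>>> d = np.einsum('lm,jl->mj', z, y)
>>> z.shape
(7, 7)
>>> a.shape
(7, 31)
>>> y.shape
(37, 7)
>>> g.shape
(5, 7, 37)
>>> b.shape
(5, 7)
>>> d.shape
(7, 37)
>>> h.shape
(37, 37)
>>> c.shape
(7, 7)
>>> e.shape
(5, 19)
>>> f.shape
(7, 7)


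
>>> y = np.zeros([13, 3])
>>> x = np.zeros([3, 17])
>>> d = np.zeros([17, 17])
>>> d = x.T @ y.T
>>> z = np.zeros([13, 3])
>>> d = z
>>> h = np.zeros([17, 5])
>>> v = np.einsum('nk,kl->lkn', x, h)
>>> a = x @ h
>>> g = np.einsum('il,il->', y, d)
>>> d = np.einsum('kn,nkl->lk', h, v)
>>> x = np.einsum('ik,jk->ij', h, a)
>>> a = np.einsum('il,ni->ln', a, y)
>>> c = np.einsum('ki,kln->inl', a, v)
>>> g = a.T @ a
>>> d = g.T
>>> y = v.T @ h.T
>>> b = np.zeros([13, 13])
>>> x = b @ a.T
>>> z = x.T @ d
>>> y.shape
(3, 17, 17)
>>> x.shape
(13, 5)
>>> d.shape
(13, 13)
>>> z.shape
(5, 13)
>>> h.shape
(17, 5)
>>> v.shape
(5, 17, 3)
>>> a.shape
(5, 13)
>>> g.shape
(13, 13)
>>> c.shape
(13, 3, 17)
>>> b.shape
(13, 13)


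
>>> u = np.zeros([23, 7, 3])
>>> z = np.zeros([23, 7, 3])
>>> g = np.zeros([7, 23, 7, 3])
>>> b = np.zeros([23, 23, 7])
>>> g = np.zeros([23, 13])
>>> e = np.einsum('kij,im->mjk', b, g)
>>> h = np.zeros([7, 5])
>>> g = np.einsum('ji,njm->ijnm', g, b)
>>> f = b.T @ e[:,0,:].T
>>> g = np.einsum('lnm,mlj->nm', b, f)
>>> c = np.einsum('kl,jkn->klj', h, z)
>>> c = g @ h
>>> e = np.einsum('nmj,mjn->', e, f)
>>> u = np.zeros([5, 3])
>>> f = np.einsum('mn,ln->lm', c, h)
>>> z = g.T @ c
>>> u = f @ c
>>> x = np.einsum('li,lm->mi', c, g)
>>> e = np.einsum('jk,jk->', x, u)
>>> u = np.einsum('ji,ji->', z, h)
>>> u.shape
()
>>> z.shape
(7, 5)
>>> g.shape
(23, 7)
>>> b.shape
(23, 23, 7)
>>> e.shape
()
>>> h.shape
(7, 5)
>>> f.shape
(7, 23)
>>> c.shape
(23, 5)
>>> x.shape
(7, 5)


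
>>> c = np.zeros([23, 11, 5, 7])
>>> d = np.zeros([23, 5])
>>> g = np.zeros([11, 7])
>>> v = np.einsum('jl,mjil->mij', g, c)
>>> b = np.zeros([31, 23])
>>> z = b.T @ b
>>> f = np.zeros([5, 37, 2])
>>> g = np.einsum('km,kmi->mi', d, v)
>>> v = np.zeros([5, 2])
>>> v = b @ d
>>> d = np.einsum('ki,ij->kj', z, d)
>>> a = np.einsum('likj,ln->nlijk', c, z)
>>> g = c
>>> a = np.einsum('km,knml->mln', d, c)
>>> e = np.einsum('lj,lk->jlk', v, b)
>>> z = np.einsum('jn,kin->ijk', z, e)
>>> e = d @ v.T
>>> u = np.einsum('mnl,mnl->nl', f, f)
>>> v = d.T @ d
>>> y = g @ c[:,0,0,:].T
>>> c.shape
(23, 11, 5, 7)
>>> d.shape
(23, 5)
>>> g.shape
(23, 11, 5, 7)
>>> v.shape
(5, 5)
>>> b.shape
(31, 23)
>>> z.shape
(31, 23, 5)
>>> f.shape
(5, 37, 2)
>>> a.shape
(5, 7, 11)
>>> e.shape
(23, 31)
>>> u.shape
(37, 2)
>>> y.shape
(23, 11, 5, 23)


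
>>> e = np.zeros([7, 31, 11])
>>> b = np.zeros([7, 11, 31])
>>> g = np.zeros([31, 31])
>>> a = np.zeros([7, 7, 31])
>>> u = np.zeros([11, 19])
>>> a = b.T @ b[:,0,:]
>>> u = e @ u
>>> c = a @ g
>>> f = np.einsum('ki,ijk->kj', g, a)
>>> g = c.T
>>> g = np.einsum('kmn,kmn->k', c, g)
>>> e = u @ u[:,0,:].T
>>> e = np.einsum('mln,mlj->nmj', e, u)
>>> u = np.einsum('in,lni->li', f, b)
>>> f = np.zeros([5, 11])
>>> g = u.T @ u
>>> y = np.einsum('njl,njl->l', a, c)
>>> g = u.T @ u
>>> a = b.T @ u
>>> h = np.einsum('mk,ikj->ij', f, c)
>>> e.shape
(7, 7, 19)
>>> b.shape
(7, 11, 31)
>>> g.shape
(31, 31)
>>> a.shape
(31, 11, 31)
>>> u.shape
(7, 31)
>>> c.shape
(31, 11, 31)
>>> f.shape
(5, 11)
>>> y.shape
(31,)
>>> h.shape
(31, 31)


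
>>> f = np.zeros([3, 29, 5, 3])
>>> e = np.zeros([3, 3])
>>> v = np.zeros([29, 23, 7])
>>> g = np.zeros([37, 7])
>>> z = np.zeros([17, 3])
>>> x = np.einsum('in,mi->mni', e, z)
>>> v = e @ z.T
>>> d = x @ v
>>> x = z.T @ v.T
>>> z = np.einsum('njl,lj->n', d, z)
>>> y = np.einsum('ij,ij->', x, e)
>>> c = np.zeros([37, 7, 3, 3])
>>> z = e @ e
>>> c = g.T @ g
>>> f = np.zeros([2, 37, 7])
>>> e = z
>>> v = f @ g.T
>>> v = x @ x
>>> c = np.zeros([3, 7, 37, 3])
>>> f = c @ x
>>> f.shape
(3, 7, 37, 3)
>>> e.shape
(3, 3)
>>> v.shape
(3, 3)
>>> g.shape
(37, 7)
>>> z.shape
(3, 3)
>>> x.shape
(3, 3)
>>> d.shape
(17, 3, 17)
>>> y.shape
()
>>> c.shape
(3, 7, 37, 3)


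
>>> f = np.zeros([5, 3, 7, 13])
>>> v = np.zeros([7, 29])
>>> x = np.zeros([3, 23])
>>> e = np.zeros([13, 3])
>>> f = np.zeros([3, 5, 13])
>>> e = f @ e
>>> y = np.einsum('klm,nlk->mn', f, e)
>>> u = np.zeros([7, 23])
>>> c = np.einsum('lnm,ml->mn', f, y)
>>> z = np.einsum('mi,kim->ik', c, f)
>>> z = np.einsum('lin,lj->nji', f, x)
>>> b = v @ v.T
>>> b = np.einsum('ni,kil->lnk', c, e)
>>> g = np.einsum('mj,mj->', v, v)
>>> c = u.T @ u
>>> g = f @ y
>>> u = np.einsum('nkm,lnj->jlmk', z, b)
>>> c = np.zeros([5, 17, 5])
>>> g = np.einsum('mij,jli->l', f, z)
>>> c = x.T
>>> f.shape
(3, 5, 13)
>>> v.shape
(7, 29)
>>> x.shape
(3, 23)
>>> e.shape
(3, 5, 3)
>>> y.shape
(13, 3)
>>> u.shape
(3, 3, 5, 23)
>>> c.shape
(23, 3)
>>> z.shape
(13, 23, 5)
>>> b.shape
(3, 13, 3)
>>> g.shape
(23,)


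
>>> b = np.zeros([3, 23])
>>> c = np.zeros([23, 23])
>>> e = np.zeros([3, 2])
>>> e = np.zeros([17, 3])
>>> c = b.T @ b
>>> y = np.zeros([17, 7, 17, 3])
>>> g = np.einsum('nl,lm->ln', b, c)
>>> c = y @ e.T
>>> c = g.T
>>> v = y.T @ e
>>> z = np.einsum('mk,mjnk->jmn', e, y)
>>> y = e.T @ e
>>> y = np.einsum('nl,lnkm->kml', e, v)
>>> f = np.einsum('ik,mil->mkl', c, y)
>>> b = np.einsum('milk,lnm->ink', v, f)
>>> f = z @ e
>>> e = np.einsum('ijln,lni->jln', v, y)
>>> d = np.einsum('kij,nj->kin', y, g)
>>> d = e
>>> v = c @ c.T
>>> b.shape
(17, 23, 3)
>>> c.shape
(3, 23)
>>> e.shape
(17, 7, 3)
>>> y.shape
(7, 3, 3)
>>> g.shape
(23, 3)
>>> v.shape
(3, 3)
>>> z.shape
(7, 17, 17)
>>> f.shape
(7, 17, 3)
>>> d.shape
(17, 7, 3)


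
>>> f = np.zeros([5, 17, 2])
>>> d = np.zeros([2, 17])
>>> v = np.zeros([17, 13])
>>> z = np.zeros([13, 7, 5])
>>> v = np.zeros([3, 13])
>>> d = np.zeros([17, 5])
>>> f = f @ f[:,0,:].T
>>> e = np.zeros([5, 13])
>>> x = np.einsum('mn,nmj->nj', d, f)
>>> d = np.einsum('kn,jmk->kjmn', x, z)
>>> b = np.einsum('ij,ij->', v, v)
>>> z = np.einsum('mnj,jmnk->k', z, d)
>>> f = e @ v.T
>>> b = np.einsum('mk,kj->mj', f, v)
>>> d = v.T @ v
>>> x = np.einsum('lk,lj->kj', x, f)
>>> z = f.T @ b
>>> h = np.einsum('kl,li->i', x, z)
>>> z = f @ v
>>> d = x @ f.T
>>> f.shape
(5, 3)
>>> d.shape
(5, 5)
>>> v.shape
(3, 13)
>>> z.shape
(5, 13)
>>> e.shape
(5, 13)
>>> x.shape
(5, 3)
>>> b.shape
(5, 13)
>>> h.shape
(13,)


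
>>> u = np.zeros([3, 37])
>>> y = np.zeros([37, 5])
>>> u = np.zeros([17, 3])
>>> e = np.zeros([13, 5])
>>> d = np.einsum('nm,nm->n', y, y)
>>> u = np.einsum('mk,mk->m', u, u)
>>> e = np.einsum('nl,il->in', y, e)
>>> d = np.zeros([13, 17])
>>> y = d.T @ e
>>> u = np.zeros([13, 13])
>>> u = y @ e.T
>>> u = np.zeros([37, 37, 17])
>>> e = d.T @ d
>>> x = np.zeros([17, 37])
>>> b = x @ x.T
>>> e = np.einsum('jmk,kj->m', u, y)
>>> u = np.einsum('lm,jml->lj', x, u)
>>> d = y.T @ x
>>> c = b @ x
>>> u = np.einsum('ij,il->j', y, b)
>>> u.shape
(37,)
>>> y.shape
(17, 37)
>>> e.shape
(37,)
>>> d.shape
(37, 37)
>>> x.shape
(17, 37)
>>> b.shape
(17, 17)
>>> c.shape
(17, 37)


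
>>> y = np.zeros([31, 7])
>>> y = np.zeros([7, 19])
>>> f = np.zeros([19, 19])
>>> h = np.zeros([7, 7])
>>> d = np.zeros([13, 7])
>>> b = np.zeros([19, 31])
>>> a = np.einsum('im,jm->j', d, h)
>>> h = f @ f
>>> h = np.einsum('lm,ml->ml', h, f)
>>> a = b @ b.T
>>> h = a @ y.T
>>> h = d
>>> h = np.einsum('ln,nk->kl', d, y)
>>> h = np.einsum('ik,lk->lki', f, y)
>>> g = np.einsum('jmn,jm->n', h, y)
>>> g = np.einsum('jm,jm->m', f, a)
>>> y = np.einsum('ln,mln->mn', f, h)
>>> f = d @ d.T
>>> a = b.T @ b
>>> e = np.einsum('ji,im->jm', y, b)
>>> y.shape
(7, 19)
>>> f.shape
(13, 13)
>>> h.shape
(7, 19, 19)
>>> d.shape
(13, 7)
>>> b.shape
(19, 31)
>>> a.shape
(31, 31)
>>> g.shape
(19,)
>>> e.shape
(7, 31)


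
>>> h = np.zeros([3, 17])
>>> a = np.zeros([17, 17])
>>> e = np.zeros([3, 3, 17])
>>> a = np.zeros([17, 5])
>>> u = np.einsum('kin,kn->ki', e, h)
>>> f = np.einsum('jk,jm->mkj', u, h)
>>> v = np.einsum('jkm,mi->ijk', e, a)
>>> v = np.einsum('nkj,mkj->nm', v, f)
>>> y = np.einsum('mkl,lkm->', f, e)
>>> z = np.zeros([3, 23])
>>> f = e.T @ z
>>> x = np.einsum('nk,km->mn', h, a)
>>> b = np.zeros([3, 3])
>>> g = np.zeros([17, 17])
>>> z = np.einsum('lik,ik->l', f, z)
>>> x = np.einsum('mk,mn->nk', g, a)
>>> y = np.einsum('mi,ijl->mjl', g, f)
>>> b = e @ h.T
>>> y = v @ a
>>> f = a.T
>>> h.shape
(3, 17)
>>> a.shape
(17, 5)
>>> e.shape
(3, 3, 17)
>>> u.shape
(3, 3)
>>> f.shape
(5, 17)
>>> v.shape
(5, 17)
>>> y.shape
(5, 5)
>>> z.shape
(17,)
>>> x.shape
(5, 17)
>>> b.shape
(3, 3, 3)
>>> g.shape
(17, 17)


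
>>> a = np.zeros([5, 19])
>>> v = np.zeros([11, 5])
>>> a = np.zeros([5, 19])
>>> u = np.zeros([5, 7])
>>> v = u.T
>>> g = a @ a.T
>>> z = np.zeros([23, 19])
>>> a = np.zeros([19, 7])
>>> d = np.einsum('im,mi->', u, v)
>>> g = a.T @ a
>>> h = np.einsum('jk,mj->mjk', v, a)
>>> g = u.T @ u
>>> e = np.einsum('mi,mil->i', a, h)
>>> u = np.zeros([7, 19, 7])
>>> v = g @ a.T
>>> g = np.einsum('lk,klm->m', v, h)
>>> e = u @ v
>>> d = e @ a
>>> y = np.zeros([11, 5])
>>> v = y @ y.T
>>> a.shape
(19, 7)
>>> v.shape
(11, 11)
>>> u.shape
(7, 19, 7)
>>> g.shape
(5,)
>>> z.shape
(23, 19)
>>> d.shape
(7, 19, 7)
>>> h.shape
(19, 7, 5)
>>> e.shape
(7, 19, 19)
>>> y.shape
(11, 5)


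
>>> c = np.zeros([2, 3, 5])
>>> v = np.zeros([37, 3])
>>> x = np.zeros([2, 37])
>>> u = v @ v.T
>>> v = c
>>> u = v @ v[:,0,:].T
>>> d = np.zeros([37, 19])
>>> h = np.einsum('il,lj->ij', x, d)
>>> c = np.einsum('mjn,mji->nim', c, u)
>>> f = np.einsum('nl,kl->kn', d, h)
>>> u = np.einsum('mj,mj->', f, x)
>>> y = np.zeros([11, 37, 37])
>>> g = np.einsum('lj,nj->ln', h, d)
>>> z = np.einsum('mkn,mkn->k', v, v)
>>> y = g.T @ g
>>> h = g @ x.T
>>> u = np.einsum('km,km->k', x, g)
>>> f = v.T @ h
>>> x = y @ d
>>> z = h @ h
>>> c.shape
(5, 2, 2)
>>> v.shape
(2, 3, 5)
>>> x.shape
(37, 19)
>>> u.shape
(2,)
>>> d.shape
(37, 19)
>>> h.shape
(2, 2)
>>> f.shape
(5, 3, 2)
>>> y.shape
(37, 37)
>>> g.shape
(2, 37)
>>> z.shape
(2, 2)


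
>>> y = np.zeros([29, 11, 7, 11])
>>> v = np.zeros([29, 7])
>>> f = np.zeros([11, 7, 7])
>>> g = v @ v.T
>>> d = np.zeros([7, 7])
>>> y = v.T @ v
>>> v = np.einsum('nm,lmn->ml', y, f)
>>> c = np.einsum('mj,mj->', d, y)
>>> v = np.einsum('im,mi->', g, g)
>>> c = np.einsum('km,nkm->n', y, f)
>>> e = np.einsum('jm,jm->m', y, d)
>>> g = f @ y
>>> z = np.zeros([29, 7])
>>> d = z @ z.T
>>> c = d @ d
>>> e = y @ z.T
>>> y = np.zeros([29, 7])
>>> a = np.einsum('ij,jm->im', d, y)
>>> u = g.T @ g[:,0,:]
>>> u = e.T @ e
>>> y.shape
(29, 7)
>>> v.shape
()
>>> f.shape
(11, 7, 7)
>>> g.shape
(11, 7, 7)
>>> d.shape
(29, 29)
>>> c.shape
(29, 29)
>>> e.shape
(7, 29)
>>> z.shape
(29, 7)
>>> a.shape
(29, 7)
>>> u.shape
(29, 29)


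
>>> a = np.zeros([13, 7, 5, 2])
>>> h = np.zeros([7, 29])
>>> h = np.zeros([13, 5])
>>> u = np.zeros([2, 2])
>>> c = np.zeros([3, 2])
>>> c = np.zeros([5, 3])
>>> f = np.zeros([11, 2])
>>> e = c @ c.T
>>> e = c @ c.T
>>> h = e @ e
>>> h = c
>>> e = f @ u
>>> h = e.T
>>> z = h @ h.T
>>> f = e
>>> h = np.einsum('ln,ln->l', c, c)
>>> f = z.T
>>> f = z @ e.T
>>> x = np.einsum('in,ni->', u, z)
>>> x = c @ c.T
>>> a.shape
(13, 7, 5, 2)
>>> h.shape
(5,)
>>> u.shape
(2, 2)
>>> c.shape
(5, 3)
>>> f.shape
(2, 11)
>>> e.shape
(11, 2)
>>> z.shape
(2, 2)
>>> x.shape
(5, 5)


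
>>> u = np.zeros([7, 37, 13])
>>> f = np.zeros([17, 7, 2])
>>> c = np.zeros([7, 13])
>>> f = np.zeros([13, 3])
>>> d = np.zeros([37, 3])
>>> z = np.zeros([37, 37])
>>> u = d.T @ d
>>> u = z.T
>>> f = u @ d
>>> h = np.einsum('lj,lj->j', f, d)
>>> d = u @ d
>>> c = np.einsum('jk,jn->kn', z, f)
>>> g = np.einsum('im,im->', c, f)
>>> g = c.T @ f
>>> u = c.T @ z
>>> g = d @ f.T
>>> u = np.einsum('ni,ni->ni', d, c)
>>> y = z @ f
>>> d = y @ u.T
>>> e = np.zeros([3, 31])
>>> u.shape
(37, 3)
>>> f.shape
(37, 3)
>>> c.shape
(37, 3)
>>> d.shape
(37, 37)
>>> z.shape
(37, 37)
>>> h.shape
(3,)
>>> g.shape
(37, 37)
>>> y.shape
(37, 3)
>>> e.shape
(3, 31)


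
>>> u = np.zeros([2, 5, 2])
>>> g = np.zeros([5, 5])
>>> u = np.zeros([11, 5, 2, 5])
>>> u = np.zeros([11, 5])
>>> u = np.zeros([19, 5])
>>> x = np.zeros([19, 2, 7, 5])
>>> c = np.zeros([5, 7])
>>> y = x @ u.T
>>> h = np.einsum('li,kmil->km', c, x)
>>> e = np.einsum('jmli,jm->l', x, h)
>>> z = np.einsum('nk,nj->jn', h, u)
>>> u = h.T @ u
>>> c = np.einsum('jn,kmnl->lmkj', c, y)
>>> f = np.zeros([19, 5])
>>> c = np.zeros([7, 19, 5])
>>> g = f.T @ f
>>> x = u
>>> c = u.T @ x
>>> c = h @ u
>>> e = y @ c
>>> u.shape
(2, 5)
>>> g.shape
(5, 5)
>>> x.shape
(2, 5)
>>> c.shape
(19, 5)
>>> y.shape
(19, 2, 7, 19)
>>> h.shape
(19, 2)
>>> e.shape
(19, 2, 7, 5)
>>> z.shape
(5, 19)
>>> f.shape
(19, 5)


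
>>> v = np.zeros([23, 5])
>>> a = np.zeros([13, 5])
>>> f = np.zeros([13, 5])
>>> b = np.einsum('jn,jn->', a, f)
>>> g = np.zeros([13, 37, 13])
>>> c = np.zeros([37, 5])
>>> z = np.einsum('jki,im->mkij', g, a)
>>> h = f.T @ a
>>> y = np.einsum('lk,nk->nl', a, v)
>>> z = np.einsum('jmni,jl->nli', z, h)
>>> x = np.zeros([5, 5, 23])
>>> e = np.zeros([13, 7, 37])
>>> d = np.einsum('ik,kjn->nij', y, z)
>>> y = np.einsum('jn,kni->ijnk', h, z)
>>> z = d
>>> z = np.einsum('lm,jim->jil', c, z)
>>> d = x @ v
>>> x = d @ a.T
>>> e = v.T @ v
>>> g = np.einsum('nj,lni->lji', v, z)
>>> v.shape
(23, 5)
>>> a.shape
(13, 5)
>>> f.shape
(13, 5)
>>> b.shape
()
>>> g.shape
(13, 5, 37)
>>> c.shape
(37, 5)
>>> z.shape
(13, 23, 37)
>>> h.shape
(5, 5)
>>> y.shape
(13, 5, 5, 13)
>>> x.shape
(5, 5, 13)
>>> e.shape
(5, 5)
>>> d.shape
(5, 5, 5)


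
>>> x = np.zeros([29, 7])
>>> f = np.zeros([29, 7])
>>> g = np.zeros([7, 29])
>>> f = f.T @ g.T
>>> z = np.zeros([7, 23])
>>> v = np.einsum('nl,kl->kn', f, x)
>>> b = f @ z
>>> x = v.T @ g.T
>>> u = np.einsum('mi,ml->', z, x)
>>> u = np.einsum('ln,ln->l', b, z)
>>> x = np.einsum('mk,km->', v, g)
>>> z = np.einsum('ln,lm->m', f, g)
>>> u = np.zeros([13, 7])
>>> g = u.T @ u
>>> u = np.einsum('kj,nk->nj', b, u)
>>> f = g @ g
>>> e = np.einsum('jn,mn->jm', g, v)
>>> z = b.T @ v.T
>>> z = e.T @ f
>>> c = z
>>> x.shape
()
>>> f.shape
(7, 7)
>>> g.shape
(7, 7)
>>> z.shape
(29, 7)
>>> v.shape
(29, 7)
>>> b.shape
(7, 23)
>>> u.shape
(13, 23)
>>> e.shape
(7, 29)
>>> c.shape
(29, 7)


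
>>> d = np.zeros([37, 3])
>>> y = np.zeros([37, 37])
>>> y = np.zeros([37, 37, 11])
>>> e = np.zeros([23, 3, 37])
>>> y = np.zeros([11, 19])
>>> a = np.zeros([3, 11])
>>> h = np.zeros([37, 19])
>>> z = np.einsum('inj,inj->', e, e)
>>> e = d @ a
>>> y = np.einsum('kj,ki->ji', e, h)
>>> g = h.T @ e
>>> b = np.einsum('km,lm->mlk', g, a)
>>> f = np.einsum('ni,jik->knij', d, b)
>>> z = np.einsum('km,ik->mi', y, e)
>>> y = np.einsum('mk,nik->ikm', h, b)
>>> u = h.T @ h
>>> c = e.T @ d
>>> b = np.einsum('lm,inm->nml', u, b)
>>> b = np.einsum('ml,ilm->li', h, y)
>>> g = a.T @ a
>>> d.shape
(37, 3)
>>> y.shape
(3, 19, 37)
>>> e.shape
(37, 11)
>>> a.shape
(3, 11)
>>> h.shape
(37, 19)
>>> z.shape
(19, 37)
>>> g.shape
(11, 11)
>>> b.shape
(19, 3)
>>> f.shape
(19, 37, 3, 11)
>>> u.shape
(19, 19)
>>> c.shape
(11, 3)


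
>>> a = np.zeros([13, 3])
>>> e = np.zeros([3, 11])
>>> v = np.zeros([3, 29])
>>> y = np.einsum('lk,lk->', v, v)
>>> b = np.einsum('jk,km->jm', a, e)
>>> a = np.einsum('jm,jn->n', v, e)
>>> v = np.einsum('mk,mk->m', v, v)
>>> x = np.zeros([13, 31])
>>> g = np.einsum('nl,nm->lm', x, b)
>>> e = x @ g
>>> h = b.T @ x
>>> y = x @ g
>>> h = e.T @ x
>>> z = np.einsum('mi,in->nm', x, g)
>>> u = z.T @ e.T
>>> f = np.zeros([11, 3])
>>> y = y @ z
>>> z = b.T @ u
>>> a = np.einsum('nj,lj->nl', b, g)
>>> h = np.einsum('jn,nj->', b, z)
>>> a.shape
(13, 31)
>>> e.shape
(13, 11)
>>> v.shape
(3,)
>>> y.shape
(13, 13)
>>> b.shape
(13, 11)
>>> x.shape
(13, 31)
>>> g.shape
(31, 11)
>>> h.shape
()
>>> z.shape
(11, 13)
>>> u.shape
(13, 13)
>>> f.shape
(11, 3)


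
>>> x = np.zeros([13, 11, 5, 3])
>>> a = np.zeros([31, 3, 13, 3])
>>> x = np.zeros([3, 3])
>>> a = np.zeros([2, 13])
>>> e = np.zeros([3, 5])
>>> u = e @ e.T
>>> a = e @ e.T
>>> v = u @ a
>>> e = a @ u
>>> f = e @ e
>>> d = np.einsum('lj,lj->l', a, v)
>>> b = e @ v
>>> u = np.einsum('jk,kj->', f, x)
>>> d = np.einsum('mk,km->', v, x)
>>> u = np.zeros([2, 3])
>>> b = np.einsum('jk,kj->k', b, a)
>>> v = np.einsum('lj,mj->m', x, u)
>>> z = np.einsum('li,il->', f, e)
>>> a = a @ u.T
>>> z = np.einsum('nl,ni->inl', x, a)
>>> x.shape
(3, 3)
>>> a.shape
(3, 2)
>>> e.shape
(3, 3)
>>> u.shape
(2, 3)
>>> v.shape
(2,)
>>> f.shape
(3, 3)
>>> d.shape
()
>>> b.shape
(3,)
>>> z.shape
(2, 3, 3)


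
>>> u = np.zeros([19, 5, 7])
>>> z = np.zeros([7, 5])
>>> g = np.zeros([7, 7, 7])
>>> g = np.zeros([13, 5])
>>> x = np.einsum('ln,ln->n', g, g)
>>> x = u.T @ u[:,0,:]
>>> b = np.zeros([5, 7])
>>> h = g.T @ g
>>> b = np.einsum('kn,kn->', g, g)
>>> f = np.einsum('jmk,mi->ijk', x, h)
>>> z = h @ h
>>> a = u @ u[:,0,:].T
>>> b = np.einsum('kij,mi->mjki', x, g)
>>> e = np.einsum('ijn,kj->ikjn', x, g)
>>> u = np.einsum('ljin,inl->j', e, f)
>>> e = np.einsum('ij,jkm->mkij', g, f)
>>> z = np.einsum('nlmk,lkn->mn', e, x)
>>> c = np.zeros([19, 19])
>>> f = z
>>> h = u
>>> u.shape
(13,)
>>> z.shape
(13, 7)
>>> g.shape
(13, 5)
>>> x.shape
(7, 5, 7)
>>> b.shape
(13, 7, 7, 5)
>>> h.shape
(13,)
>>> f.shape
(13, 7)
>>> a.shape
(19, 5, 19)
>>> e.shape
(7, 7, 13, 5)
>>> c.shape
(19, 19)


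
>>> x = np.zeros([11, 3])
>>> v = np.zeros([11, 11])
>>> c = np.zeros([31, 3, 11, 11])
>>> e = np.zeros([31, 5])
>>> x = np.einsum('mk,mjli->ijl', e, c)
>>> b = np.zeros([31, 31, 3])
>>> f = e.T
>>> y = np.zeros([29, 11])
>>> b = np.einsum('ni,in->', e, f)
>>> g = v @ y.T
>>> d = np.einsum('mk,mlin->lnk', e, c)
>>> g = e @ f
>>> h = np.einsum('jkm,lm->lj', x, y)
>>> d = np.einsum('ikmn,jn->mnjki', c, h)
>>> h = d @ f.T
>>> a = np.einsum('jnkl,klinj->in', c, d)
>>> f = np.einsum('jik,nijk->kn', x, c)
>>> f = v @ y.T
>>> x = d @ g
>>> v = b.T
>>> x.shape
(11, 11, 29, 3, 31)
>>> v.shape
()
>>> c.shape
(31, 3, 11, 11)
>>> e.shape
(31, 5)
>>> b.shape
()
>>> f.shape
(11, 29)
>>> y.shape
(29, 11)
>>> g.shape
(31, 31)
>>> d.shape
(11, 11, 29, 3, 31)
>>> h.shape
(11, 11, 29, 3, 5)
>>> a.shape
(29, 3)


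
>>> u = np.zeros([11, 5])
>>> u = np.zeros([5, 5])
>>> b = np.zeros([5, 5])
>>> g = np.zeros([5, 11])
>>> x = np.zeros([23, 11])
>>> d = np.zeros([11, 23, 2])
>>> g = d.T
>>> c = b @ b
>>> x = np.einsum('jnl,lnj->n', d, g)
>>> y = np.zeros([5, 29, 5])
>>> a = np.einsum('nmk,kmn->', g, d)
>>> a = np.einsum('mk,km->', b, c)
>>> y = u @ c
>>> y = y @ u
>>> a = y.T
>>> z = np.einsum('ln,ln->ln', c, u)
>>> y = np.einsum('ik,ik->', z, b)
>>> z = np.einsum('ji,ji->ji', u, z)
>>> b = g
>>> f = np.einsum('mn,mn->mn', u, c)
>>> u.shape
(5, 5)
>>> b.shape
(2, 23, 11)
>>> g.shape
(2, 23, 11)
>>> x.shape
(23,)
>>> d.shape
(11, 23, 2)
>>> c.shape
(5, 5)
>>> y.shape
()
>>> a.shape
(5, 5)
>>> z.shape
(5, 5)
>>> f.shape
(5, 5)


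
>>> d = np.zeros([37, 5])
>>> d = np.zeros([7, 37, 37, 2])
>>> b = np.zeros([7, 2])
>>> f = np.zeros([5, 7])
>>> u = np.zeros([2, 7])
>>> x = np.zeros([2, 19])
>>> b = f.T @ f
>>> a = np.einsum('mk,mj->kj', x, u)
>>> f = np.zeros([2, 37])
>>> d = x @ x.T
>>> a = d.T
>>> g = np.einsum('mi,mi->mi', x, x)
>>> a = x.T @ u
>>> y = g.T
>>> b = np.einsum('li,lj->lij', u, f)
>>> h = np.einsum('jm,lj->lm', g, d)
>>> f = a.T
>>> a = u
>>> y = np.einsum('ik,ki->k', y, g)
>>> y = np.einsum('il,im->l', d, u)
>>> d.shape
(2, 2)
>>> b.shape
(2, 7, 37)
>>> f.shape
(7, 19)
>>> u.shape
(2, 7)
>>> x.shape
(2, 19)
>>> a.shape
(2, 7)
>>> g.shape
(2, 19)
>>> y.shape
(2,)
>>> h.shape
(2, 19)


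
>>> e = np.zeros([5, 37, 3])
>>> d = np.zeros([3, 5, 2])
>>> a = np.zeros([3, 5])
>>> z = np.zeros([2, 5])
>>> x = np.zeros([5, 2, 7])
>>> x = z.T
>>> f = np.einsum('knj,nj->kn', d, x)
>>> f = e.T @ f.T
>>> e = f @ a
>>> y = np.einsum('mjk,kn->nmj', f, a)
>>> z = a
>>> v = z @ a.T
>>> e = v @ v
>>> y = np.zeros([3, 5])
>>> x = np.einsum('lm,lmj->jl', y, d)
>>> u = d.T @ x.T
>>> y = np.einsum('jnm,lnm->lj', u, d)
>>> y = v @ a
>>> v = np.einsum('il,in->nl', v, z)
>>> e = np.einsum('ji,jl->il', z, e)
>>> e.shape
(5, 3)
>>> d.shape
(3, 5, 2)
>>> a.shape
(3, 5)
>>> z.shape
(3, 5)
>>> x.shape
(2, 3)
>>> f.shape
(3, 37, 3)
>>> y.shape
(3, 5)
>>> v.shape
(5, 3)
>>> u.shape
(2, 5, 2)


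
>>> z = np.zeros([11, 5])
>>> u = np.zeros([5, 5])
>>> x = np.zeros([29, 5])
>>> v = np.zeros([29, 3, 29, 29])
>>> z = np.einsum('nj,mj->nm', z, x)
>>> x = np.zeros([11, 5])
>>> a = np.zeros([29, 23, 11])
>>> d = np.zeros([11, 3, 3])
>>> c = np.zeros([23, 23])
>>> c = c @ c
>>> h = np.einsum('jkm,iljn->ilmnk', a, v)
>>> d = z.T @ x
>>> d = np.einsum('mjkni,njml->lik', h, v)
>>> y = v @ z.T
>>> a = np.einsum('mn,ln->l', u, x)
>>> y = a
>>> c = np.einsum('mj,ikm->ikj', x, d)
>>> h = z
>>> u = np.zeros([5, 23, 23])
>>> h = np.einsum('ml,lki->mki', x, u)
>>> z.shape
(11, 29)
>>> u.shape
(5, 23, 23)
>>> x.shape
(11, 5)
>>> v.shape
(29, 3, 29, 29)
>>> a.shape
(11,)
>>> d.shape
(29, 23, 11)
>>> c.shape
(29, 23, 5)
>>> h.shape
(11, 23, 23)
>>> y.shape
(11,)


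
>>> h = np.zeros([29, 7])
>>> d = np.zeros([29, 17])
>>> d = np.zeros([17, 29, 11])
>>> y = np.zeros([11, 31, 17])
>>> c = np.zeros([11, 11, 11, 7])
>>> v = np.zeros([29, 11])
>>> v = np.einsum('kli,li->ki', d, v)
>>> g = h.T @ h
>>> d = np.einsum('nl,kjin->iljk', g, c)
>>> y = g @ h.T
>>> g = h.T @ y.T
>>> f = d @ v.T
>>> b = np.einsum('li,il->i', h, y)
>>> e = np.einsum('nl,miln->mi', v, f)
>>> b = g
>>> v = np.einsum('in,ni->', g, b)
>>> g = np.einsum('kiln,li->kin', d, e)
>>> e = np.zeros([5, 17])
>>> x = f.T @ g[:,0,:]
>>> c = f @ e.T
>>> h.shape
(29, 7)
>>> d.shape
(11, 7, 11, 11)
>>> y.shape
(7, 29)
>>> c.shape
(11, 7, 11, 5)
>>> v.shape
()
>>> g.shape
(11, 7, 11)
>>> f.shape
(11, 7, 11, 17)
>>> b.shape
(7, 7)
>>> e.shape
(5, 17)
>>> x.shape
(17, 11, 7, 11)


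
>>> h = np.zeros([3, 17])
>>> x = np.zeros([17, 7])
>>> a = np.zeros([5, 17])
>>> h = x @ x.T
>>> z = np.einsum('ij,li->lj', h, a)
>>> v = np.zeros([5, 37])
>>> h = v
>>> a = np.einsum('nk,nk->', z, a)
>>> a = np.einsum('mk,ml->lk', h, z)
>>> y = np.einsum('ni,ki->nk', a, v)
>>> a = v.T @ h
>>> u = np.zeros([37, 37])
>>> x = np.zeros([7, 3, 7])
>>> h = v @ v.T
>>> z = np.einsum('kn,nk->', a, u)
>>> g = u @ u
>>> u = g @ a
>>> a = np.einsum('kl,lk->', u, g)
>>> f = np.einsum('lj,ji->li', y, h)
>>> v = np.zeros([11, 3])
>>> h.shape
(5, 5)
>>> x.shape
(7, 3, 7)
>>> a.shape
()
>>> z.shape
()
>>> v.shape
(11, 3)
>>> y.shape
(17, 5)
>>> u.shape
(37, 37)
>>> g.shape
(37, 37)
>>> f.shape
(17, 5)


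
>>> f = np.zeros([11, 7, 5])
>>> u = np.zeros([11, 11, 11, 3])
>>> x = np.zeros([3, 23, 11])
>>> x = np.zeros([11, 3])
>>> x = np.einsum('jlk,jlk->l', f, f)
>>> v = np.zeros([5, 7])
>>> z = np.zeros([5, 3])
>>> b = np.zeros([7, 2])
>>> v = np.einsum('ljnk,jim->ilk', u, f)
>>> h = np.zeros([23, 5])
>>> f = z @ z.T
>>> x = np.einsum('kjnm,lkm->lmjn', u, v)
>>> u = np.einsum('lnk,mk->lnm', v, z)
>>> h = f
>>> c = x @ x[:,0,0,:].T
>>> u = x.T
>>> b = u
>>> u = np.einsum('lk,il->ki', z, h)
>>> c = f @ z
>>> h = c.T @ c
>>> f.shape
(5, 5)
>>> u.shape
(3, 5)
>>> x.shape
(7, 3, 11, 11)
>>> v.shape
(7, 11, 3)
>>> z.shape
(5, 3)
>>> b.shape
(11, 11, 3, 7)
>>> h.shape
(3, 3)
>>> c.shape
(5, 3)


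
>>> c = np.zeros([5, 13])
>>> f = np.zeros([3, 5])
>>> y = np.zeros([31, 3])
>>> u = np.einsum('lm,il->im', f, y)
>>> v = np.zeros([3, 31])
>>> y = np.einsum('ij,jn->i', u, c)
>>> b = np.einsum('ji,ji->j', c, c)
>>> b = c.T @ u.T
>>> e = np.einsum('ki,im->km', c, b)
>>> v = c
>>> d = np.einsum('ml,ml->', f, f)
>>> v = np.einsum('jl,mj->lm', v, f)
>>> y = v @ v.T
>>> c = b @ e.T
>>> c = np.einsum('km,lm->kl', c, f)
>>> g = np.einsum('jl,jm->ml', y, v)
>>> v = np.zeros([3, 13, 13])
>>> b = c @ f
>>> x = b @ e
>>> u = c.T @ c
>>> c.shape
(13, 3)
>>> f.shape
(3, 5)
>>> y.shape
(13, 13)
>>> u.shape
(3, 3)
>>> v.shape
(3, 13, 13)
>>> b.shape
(13, 5)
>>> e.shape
(5, 31)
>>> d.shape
()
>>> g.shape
(3, 13)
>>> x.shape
(13, 31)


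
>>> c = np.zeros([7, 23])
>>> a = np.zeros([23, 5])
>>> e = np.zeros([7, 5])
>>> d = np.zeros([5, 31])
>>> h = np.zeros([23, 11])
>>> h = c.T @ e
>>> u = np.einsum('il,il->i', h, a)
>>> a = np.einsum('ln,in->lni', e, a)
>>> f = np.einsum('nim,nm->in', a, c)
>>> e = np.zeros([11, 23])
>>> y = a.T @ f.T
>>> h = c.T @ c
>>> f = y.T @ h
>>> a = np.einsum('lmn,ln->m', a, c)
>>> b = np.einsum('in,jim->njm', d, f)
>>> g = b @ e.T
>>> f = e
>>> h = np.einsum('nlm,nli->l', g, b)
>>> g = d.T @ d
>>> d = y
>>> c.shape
(7, 23)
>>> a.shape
(5,)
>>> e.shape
(11, 23)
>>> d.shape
(23, 5, 5)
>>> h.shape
(5,)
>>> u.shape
(23,)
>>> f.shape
(11, 23)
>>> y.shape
(23, 5, 5)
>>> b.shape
(31, 5, 23)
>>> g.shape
(31, 31)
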